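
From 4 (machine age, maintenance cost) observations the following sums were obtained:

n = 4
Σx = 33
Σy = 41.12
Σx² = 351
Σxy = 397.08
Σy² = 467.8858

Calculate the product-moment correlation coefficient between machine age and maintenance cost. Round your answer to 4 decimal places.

0.9698

Sxx = Σx² − (Σx)²/n = 351 − 272.25 = 78.75
Sxy = Σxy − (Σx)(Σy)/n = 397.08 − 339.24 = 57.84
Syy = Σy² − (Σy)²/n = 467.8858 − 422.7136 = 45.1722
r = Sxy/√(Sxx·Syy) = 57.84/√(3557.31075) = 57.84/59.643195 = 0.969767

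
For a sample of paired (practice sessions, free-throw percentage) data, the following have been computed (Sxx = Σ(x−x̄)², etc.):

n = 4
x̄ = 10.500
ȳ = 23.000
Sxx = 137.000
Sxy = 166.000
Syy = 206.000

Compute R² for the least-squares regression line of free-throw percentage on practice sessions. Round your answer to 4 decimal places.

R² = Sxy²/(Sxx·Syy) = (166)²/(137·206) = 0.976401

0.9764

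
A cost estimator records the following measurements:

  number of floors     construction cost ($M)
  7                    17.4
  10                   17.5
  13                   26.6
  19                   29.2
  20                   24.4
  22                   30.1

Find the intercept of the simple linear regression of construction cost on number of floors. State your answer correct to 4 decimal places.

12.1386

n = 6, Σx = 91, Σy = 145.2, Σxy = 2347.6, Σx² = 1563
Sxx = Σx² − (Σx)²/n = 1563 − 1380.166667 = 182.833333
Sxy = Σxy − (Σx)(Σy)/n = 2347.6 − 2202.2 = 145.4
b = Sxy/Sxx = 145.4/182.833333 = 0.795260
a = ȳ − b·x̄ = 24.2 − 0.795260·15.166667 = 12.138560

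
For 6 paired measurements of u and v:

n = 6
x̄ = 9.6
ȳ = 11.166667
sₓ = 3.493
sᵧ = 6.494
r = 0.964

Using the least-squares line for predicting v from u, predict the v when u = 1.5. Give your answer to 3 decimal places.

-3.350

b = r · sᵧ/sₓ = 0.964 · 6.494/3.493 = 1.792218
a = ȳ − b·x̄ = 11.166667 − 1.792218·9.6 = -6.038622
ŷ(1.5) = a + b·1.5 = -6.038622 + 1.792218·1.5 = -3.350295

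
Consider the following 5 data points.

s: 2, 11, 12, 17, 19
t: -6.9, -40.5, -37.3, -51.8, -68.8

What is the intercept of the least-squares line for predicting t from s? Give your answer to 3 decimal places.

n = 5, Σx = 61, Σy = -205.3, Σxy = -3094.7, Σx² = 919
Sxx = Σx² − (Σx)²/n = 919 − 744.2 = 174.8
Sxy = Σxy − (Σx)(Σy)/n = -3094.7 − (-2504.66) = -590.04
b = Sxy/Sxx = -590.04/174.8 = -3.375515
a = ȳ − b·x̄ = -41.06 − (-3.375515)·12.2 = 0.121281

0.121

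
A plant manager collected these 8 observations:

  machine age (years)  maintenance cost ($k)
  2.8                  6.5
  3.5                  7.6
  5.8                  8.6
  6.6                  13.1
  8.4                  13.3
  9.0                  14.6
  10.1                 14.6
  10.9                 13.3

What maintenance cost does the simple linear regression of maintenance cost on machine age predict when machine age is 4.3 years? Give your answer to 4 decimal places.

n = 8, Σx = 57.1, Σy = 91.6, Σxy = 716.69, Σx² = 469.67
Sxx = Σx² − (Σx)²/n = 469.67 − 407.55125 = 62.11875
Sxy = Σxy − (Σx)(Σy)/n = 716.69 − 653.795 = 62.895
b = Sxy/Sxx = 62.895/62.11875 = 1.012496
a = ȳ − b·x̄ = 11.45 − 1.012496·7.1375 = 4.223308
ŷ(4.3) = a + b·4.3 = 4.223308 + 1.012496·4.3 = 8.577042

8.5770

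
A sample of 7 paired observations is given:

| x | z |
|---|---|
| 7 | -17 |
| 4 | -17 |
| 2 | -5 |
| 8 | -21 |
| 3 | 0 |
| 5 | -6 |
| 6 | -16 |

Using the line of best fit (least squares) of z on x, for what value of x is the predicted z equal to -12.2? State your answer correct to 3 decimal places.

n = 7, Σx = 35, Σy = -82, Σxy = -491, Σx² = 203
Sxx = Σx² − (Σx)²/n = 203 − 175 = 28
Sxy = Σxy − (Σx)(Σy)/n = -491 − (-410) = -81
b = Sxy/Sxx = -81/28 = -2.892857
a = ȳ − b·x̄ = -11.714286 − (-2.892857)·5 = 2.75
Set a + b·x = -12.2: x = (-12.2 − 2.75) / (-2.892857) = 5.167901

5.168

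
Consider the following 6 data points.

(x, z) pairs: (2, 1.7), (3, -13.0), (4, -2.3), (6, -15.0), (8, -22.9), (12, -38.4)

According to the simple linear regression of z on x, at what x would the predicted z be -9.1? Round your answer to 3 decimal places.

4.241

n = 6, Σx = 35, Σy = -89.9, Σxy = -778.8, Σx² = 273
Sxx = Σx² − (Σx)²/n = 273 − 204.166667 = 68.833333
Sxy = Σxy − (Σx)(Σy)/n = -778.8 − (-524.416667) = -254.383333
b = Sxy/Sxx = -254.383333/68.833333 = -3.695642
a = ȳ − b·x̄ = -14.983333 − (-3.695642)·5.833333 = 6.574576
Set a + b·x = -9.1: x = (-9.1 − 6.574576) / (-3.695642) = 4.241368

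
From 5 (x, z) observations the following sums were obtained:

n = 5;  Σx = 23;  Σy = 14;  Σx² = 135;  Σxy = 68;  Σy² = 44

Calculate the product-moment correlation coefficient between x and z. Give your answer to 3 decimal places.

0.304

Sxx = Σx² − (Σx)²/n = 135 − 105.8 = 29.2
Sxy = Σxy − (Σx)(Σy)/n = 68 − 64.4 = 3.6
Syy = Σy² − (Σy)²/n = 44 − 39.2 = 4.8
r = Sxy/√(Sxx·Syy) = 3.6/√(140.16) = 3.6/11.838919 = 0.304082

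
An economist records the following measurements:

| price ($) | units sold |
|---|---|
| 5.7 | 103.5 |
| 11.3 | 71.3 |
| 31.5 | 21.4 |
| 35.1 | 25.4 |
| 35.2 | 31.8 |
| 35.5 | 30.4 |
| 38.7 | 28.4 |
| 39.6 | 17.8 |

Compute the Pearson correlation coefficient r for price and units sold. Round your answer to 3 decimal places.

-0.959

n = 8, Σx = 232.6, Σy = 330, Σxy = 6963.8, Σx² = 7949.58, Σy² = 19957.86
Sxx = Σx² − (Σx)²/n = 7949.58 − 6762.845 = 1186.735
Sxy = Σxy − (Σx)(Σy)/n = 6963.8 − 9594.75 = -2630.95
Syy = Σy² − (Σy)²/n = 19957.86 − 13612.5 = 6345.36
r = Sxy/√(Sxx·Syy) = -2630.95/√(7530260.7996) = -2630.95/2744.132067 = -0.958755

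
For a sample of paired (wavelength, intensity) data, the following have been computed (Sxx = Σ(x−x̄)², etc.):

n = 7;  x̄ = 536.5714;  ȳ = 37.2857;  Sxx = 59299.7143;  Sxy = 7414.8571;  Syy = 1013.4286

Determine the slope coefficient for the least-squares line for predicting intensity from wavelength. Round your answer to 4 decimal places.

b = Sxy/Sxx = 7414.8571/59299.7143 = 0.125040

0.1250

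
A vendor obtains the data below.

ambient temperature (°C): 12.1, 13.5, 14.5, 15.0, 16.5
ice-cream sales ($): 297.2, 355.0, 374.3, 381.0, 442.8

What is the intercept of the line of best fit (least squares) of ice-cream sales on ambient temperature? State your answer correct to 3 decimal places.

n = 5, Σx = 71.6, Σy = 1850.3, Σxy = 26837.17, Σx² = 1036.16
Sxx = Σx² − (Σx)²/n = 1036.16 − 1025.312 = 10.848
Sxy = Σxy − (Σx)(Σy)/n = 26837.17 − 26496.296 = 340.874
b = Sxy/Sxx = 340.874/10.848 = 31.422751
a = ȳ − b·x̄ = 370.06 − 31.422751·14.32 = -79.913791

-79.914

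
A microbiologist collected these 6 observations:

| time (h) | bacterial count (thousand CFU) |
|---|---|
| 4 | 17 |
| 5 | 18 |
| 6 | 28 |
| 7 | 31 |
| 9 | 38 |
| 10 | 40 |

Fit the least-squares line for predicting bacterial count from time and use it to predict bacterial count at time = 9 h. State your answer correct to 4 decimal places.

n = 6, Σx = 41, Σy = 172, Σxy = 1285, Σx² = 307
Sxx = Σx² − (Σx)²/n = 307 − 280.166667 = 26.833333
Sxy = Σxy − (Σx)(Σy)/n = 1285 − 1175.333333 = 109.666667
b = Sxy/Sxx = 109.666667/26.833333 = 4.086957
a = ȳ − b·x̄ = 28.666667 − 4.086957·6.833333 = 0.739130
ŷ(9) = a + b·9 = 0.739130 + 4.086957·9 = 37.521739

37.5217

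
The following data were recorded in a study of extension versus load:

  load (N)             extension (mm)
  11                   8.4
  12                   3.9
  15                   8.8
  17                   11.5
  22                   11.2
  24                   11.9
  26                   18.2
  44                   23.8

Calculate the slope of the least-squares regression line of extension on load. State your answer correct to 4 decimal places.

n = 8, Σx = 171, Σy = 97.7, Σxy = 2519.1, Σx² = 4451
Sxx = Σx² − (Σx)²/n = 4451 − 3655.125 = 795.875
Sxy = Σxy − (Σx)(Σy)/n = 2519.1 − 2088.3375 = 430.7625
b = Sxy/Sxx = 430.7625/795.875 = 0.541244

0.5412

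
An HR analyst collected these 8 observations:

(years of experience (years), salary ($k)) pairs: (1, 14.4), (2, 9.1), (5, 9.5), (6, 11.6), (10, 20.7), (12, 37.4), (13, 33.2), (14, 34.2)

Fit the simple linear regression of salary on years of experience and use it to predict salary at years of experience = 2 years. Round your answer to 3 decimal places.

8.901

n = 8, Σx = 63, Σy = 170.1, Σxy = 1715.9, Σx² = 675
Sxx = Σx² − (Σx)²/n = 675 − 496.125 = 178.875
Sxy = Σxy − (Σx)(Σy)/n = 1715.9 − 1339.5375 = 376.3625
b = Sxy/Sxx = 376.3625/178.875 = 2.104053
a = ȳ − b·x̄ = 21.2625 − 2.104053·7.875 = 4.693082
ŷ(2) = a + b·2 = 4.693082 + 2.104053·2 = 8.901188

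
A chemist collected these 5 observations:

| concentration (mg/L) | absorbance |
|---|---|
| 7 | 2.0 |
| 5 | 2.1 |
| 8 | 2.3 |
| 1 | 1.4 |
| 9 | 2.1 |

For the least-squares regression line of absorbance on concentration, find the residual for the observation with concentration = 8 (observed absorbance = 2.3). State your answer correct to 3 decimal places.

0.130

n = 5, Σx = 30, Σy = 9.9, Σxy = 63.2, Σx² = 220
Sxx = Σx² − (Σx)²/n = 220 − 180 = 40
Sxy = Σxy − (Σx)(Σy)/n = 63.2 − 59.4 = 3.8
b = Sxy/Sxx = 3.8/40 = 0.095
a = ȳ − b·x̄ = 1.98 − 0.095·6 = 1.41
ŷ(8) = 1.41 + 0.095·8 = 2.17
residual = y − ŷ = 2.3 − 2.17 = 0.13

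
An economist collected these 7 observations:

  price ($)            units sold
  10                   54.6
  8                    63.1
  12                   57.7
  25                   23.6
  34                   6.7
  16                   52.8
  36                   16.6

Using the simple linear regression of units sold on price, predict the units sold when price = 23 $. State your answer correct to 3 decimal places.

33.813

n = 7, Σx = 141, Σy = 275.1, Σxy = 4003.4, Σx² = 3641
Sxx = Σx² − (Σx)²/n = 3641 − 2840.142857 = 800.857143
Sxy = Σxy − (Σx)(Σy)/n = 4003.4 − 5541.3 = -1537.9
b = Sxy/Sxx = -1537.9/800.857143 = -1.920318
a = ȳ − b·x̄ = 39.3 − (-1.920318)·20.142857 = 77.980681
ŷ(23) = a + b·23 = 77.980681 + (-1.920318)·23 = 33.813379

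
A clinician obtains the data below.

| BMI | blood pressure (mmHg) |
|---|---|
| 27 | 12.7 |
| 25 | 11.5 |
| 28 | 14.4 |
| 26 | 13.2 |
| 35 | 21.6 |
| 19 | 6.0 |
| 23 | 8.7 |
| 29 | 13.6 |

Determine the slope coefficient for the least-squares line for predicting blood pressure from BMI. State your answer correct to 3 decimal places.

0.962

n = 8, Σx = 212, Σy = 101.7, Σxy = 2841.3, Σx² = 5770
Sxx = Σx² − (Σx)²/n = 5770 − 5618 = 152
Sxy = Σxy − (Σx)(Σy)/n = 2841.3 − 2695.05 = 146.25
b = Sxy/Sxx = 146.25/152 = 0.962171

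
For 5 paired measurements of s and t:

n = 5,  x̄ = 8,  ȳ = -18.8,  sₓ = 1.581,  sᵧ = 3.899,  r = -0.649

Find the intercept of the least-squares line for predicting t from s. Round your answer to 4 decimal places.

-5.9957

b = r · sᵧ/sₓ = -0.649 · 3.899/1.581 = -1.600538
a = ȳ − b·x̄ = -18.8 − (-1.600538)·8 = -5.995694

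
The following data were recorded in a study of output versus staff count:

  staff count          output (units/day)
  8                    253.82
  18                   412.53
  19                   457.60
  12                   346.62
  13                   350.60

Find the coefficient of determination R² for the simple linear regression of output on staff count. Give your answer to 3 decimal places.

0.966

n = 5, Σx = 70, Σy = 1821.17, Σxy = 26867.74, Σx² = 1062, Σy² = 687069.1377
Sxx = Σx² − (Σx)²/n = 1062 − 980 = 82
Sxy = Σxy − (Σx)(Σy)/n = 26867.74 − 25496.38 = 1371.36
Syy = Σy² − (Σy)²/n = 687069.1377 − 663332.03378 = 23737.10392
R² = Sxy²/(Sxx·Syy) = (1371.36)²/(82·23737.10392) = 0.966187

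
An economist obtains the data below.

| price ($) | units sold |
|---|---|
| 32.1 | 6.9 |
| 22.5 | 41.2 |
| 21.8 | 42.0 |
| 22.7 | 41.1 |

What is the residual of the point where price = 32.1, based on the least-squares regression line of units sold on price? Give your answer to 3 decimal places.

n = 4, Σx = 99.1, Σy = 131.2, Σxy = 2997.06, Σx² = 2527.19
Sxx = Σx² − (Σx)²/n = 2527.19 − 2455.2025 = 71.9875
Sxy = Σxy − (Σx)(Σy)/n = 2997.06 − 3250.48 = -253.42
b = Sxy/Sxx = -253.42/71.9875 = -3.520333
a = ȳ − b·x̄ = 32.8 − (-3.520333)·24.775 = 120.016260
ŷ(32.1) = 120.016260 + (-3.520333)·32.1 = 7.013558
residual = y − ŷ = 6.9 − 7.013558 = -0.113558

-0.114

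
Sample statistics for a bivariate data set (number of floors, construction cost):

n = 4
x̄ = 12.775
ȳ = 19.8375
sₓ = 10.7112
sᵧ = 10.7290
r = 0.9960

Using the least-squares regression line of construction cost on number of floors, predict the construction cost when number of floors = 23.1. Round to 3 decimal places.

b = r · sᵧ/sₓ = 0.996 · 10.729/10.7112 = 0.997655
a = ȳ − b·x̄ = 19.8375 − 0.997655·12.775 = 7.092455
ŷ(23.1) = a + b·23.1 = 7.092455 + 0.997655·23.1 = 30.138290

30.138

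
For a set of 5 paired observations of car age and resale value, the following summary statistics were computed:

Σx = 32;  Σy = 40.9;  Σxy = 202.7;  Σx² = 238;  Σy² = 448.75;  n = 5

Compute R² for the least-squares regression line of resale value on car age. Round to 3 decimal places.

Sxx = Σx² − (Σx)²/n = 238 − 204.8 = 33.2
Sxy = Σxy − (Σx)(Σy)/n = 202.7 − 261.76 = -59.06
Syy = Σy² − (Σy)²/n = 448.75 − 334.562 = 114.188
R² = Sxy²/(Sxx·Syy) = (-59.06)²/(33.2·114.188) = 0.920086

0.920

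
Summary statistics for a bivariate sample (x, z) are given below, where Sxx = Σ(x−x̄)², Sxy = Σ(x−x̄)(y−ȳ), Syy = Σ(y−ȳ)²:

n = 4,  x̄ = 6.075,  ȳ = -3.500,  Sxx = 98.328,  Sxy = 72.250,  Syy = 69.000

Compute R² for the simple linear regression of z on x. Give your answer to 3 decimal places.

R² = Sxy²/(Sxx·Syy) = (72.25)²/(98.328·69) = 0.769395

0.769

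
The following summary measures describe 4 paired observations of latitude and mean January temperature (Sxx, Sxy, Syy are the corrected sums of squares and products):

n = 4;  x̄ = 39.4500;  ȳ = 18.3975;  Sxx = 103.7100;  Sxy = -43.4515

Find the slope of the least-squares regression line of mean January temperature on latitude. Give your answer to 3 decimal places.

b = Sxy/Sxx = -43.4515/103.71 = -0.418971

-0.419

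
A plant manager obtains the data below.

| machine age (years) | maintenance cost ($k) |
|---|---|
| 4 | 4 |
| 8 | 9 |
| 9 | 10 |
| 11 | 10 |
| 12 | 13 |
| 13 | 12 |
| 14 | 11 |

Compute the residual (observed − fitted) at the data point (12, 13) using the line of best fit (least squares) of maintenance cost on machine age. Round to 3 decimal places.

1.724

n = 7, Σx = 71, Σy = 69, Σxy = 754, Σx² = 791
Sxx = Σx² − (Σx)²/n = 791 − 720.142857 = 70.857143
Sxy = Σxy − (Σx)(Σy)/n = 754 − 699.857143 = 54.142857
b = Sxy/Sxx = 54.142857/70.857143 = 0.764113
a = ȳ − b·x̄ = 9.857143 − 0.764113·10.142857 = 2.106855
ŷ(12) = 2.106855 + 0.764113·12 = 11.276210
residual = y − ŷ = 13 − 11.276210 = 1.723790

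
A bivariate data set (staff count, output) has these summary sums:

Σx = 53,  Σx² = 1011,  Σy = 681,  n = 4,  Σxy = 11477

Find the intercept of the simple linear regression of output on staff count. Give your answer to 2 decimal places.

64.95

Sxx = Σx² − (Σx)²/n = 1011 − 702.25 = 308.75
Sxy = Σxy − (Σx)(Σy)/n = 11477 − 9023.25 = 2453.75
b = Sxy/Sxx = 2453.75/308.75 = 7.947368
a = ȳ − b·x̄ = 170.25 − 7.947368·13.25 = 64.947368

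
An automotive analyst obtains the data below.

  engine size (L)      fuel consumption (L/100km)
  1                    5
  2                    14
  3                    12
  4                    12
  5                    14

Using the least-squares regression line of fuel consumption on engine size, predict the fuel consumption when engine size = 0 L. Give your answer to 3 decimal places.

6.600

n = 5, Σx = 15, Σy = 57, Σxy = 187, Σx² = 55
Sxx = Σx² − (Σx)²/n = 55 − 45 = 10
Sxy = Σxy − (Σx)(Σy)/n = 187 − 171 = 16
b = Sxy/Sxx = 16/10 = 1.6
a = ȳ − b·x̄ = 11.4 − 1.6·3 = 6.6
ŷ(0) = a + b·0 = 6.6 + 1.6·0 = 6.6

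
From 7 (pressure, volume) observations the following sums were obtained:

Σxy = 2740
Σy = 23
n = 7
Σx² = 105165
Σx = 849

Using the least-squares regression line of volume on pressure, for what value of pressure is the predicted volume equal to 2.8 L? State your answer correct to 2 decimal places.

Sxx = Σx² − (Σx)²/n = 105165 − 102971.571429 = 2193.428571
Sxy = Σxy − (Σx)(Σy)/n = 2740 − 2789.571429 = -49.571429
b = Sxy/Sxx = -49.571429/2193.428571 = -0.022600
a = ȳ − b·x̄ = 3.285714 − (-0.022600)·121.285714 = 6.026768
Set a + b·x = 2.8: x = (2.8 − 6.026768) / (-0.022600) = 142.777522

142.78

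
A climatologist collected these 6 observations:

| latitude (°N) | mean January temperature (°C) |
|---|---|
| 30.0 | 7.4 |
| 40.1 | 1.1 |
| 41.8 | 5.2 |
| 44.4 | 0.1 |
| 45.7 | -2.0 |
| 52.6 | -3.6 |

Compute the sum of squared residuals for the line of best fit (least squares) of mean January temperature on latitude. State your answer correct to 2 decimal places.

17.54

n = 6, Σx = 254.6, Σy = 8.2, Σxy = 207.15, Σx² = 11081.86, Σy² = 99.98
Sxx = Σx² − (Σx)²/n = 11081.86 − 10803.526667 = 278.333333
Sxy = Σxy − (Σx)(Σy)/n = 207.15 − 347.953333 = -140.803333
Syy = Σy² − (Σy)²/n = 99.98 − 11.206667 = 88.773333
b = Sxy/Sxx = -140.803333/278.333333 = -0.505880
SSE = Syy − b·Sxy = 88.773333 − (-0.505880)·(-140.803333) = 17.543709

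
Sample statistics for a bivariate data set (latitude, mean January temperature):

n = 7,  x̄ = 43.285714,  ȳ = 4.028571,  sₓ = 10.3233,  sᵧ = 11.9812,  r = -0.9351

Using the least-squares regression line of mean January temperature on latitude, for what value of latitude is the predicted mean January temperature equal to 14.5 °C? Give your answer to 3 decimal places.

33.637

b = r · sᵧ/sₓ = -0.9351 · 11.9812/10.3233 = -1.085275
a = ȳ − b·x̄ = 4.028571 − (-1.085275)·43.285714 = 51.005477
Set a + b·x = 14.5: x = (14.5 − 51.005477) / (-1.085275) = 33.637073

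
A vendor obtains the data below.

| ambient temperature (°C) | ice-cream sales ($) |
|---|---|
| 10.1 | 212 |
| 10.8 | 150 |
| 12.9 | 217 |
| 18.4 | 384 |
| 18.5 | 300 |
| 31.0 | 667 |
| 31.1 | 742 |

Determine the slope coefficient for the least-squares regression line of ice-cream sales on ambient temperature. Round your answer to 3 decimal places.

25.781

n = 7, Σx = 132.8, Σy = 2672, Σxy = 62929.3, Σx² = 2994.08
Sxx = Σx² − (Σx)²/n = 2994.08 − 2519.405714 = 474.674286
Sxy = Σxy − (Σx)(Σy)/n = 62929.3 − 50691.657143 = 12237.642857
b = Sxy/Sxx = 12237.642857/474.674286 = 25.781137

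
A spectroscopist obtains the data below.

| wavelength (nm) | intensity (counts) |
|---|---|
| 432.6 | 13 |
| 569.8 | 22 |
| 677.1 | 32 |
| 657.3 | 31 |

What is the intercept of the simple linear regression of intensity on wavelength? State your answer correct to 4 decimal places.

-21.8931

n = 4, Σx = 2336.8, Σy = 98, Σxy = 60202.9, Σx² = 1402322.5
Sxx = Σx² − (Σx)²/n = 1402322.5 − 1365158.56 = 37163.94
Sxy = Σxy − (Σx)(Σy)/n = 60202.9 − 57251.6 = 2951.3
b = Sxy/Sxx = 2951.3/37163.94 = 0.079413
a = ȳ − b·x̄ = 24.5 − 0.079413·584.2 = -21.893075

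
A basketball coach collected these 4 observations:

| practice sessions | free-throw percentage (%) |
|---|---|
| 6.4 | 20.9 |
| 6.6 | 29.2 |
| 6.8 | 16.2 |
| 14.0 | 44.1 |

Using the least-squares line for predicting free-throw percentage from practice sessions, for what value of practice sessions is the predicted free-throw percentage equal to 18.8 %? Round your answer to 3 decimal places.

n = 4, Σx = 33.8, Σy = 110.4, Σxy = 1054.04, Σx² = 326.76
Sxx = Σx² − (Σx)²/n = 326.76 − 285.61 = 41.15
Sxy = Σxy − (Σx)(Σy)/n = 1054.04 − 932.88 = 121.16
b = Sxy/Sxx = 121.16/41.15 = 2.944350
a = ȳ − b·x̄ = 27.6 − 2.944350·8.45 = 2.720243
Set a + b·x = 18.8: x = (18.8 − 2.720243) / 2.944350 = 5.461225

5.461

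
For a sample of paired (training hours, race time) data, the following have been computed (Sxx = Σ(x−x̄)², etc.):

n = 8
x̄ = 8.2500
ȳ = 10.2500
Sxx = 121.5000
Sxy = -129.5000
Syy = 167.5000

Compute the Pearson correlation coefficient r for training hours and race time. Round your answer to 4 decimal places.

-0.9078

r = Sxy/√(Sxx·Syy) = -129.5/√(20351.25) = -129.5/142.657807 = -0.907767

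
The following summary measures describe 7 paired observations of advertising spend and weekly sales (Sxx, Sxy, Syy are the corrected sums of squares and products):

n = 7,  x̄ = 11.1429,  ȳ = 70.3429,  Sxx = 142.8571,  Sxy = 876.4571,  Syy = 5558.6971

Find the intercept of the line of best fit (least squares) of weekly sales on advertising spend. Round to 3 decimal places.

1.979

b = Sxy/Sxx = 876.4571/142.8571 = 6.135202
a = ȳ − b·x̄ = 70.3429 − 6.135202·11.1429 = 1.978963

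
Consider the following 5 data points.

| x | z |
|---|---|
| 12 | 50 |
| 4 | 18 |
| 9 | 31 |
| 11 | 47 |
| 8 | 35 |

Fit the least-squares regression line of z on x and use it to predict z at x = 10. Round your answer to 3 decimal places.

n = 5, Σx = 44, Σy = 181, Σxy = 1748, Σx² = 426
Sxx = Σx² − (Σx)²/n = 426 − 387.2 = 38.8
Sxy = Σxy − (Σx)(Σy)/n = 1748 − 1592.8 = 155.2
b = Sxy/Sxx = 155.2/38.8 = 4
a = ȳ − b·x̄ = 36.2 − 4·8.8 = 1
ŷ(10) = a + b·10 = 1 + 4·10 = 41

41.000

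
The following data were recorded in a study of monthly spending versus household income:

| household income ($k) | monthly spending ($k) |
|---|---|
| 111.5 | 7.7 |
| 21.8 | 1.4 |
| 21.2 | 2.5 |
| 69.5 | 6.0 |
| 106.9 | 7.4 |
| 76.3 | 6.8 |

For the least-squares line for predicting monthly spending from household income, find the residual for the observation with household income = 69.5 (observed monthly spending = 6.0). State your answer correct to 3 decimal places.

n = 6, Σx = 407.2, Σy = 31.8, Σxy = 2668.97, Σx² = 35436.48
Sxx = Σx² − (Σx)²/n = 35436.48 − 27635.306667 = 7801.173333
Sxy = Σxy − (Σx)(Σy)/n = 2668.97 − 2158.16 = 510.81
b = Sxy/Sxx = 510.81/7801.173333 = 0.065479
a = ȳ − b·x̄ = 5.3 − 0.065479·67.866667 = 0.856185
ŷ(69.5) = 0.856185 + 0.065479·69.5 = 5.406948
residual = y − ŷ = 6.0 − 5.406948 = 0.593052

0.593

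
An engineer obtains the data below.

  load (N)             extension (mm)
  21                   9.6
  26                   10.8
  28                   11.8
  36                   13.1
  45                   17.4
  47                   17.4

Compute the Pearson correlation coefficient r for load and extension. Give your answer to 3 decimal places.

0.988

n = 6, Σx = 203, Σy = 80.1, Σxy = 2885.2, Σx² = 7431, Σy² = 1125.17
Sxx = Σx² − (Σx)²/n = 7431 − 6868.166667 = 562.833333
Sxy = Σxy − (Σx)(Σy)/n = 2885.2 − 2710.05 = 175.15
Syy = Σy² − (Σy)²/n = 1125.17 − 1069.335 = 55.835
r = Sxy/√(Sxx·Syy) = 175.15/√(31425.799167) = 175.15/177.273233 = 0.988023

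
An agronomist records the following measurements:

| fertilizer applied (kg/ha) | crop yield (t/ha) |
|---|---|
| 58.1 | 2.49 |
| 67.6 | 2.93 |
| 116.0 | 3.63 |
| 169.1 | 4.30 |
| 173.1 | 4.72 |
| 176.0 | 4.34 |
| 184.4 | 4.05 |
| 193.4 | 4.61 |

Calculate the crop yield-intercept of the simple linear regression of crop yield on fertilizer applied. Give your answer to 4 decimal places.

1.8651

n = 8, Σx = 1137.7, Σy = 31.07, Σxy = 4710.213, Σx² = 182342.71
Sxx = Σx² − (Σx)²/n = 182342.71 − 161795.16125 = 20547.54875
Sxy = Σxy − (Σx)(Σy)/n = 4710.213 − 4418.542375 = 291.670625
b = Sxy/Sxx = 291.670625/20547.54875 = 0.014195
a = ȳ − b·x̄ = 3.88375 − 0.014195·142.2125 = 1.865056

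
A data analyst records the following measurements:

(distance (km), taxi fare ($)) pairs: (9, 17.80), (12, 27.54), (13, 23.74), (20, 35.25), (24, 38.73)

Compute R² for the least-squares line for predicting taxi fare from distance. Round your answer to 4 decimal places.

n = 5, Σx = 78, Σy = 143.06, Σxy = 2433.82, Σx² = 1370, Σy² = 4381.4546
Sxx = Σx² − (Σx)²/n = 1370 − 1216.8 = 153.2
Sxy = Σxy − (Σx)(Σy)/n = 2433.82 − 2231.736 = 202.084
Syy = Σy² − (Σy)²/n = 4381.4546 − 4093.23272 = 288.22188
R² = Sxy²/(Sxx·Syy) = (202.084)²/(153.2·288.22188) = 0.924865

0.9249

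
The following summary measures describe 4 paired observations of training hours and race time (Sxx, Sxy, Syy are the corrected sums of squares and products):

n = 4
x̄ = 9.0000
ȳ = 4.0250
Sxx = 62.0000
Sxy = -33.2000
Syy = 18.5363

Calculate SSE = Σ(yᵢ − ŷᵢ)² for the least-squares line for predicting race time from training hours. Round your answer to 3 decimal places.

0.758

b = Sxy/Sxx = -33.2/62 = -0.535484
SSE = Syy − b·Sxy = 18.5363 − (-0.535484)·(-33.2) = 0.758235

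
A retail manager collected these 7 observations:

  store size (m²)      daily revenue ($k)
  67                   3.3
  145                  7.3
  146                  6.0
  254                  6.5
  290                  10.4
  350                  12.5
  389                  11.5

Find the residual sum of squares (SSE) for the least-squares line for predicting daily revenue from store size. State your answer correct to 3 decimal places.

n = 7, Σx = 1641, Σy = 57.5, Σxy = 15671.1, Σx² = 469267, Σy² = 539.09
Sxx = Σx² − (Σx)²/n = 469267 − 384697.285714 = 84569.714286
Sxy = Σxy − (Σx)(Σy)/n = 15671.1 − 13479.642857 = 2191.457143
Syy = Σy² − (Σy)²/n = 539.09 − 472.321429 = 66.768571
b = Sxy/Sxx = 2191.457143/84569.714286 = 0.025913
SSE = Syy − b·Sxy = 66.768571 − 0.025913·2191.457143 = 9.981287

9.981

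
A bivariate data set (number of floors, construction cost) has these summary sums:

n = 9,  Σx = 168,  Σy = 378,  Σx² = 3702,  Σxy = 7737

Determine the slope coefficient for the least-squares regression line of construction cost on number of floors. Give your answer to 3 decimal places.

1.203

Sxx = Σx² − (Σx)²/n = 3702 − 3136 = 566
Sxy = Σxy − (Σx)(Σy)/n = 7737 − 7056 = 681
b = Sxy/Sxx = 681/566 = 1.203180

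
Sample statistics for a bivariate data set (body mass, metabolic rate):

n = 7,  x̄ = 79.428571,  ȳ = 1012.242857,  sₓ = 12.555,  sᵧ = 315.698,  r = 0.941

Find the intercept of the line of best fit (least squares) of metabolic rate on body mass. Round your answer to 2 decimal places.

-867.17

b = r · sᵧ/sₓ = 0.941 · 315.698/12.555 = 23.661634
a = ȳ − b·x̄ = 1012.242857 − 23.661634·79.428571 = -867.166939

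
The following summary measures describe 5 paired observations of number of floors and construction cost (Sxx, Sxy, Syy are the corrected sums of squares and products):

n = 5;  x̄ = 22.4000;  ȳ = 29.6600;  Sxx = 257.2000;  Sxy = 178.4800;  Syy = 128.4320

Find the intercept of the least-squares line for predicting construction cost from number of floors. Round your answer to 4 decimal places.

14.1159

b = Sxy/Sxx = 178.48/257.2 = 0.693935
a = ȳ − b·x̄ = 29.66 − 0.693935·22.4 = 14.115863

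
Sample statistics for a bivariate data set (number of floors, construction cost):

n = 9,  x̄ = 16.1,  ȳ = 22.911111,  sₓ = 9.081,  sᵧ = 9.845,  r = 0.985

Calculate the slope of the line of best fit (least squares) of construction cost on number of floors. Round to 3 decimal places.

1.068

b = r · sᵧ/sₓ = 0.985 · 9.845/9.081 = 1.067870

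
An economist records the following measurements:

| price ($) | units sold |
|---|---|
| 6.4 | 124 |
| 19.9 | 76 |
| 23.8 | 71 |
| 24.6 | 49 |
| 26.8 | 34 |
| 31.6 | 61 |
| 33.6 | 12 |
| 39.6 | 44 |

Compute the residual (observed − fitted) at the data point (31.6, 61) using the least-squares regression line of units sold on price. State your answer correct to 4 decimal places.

18.3440

n = 8, Σx = 206.3, Σy = 471, Σxy = 10185.6, Σx² = 6022.49
Sxx = Σx² − (Σx)²/n = 6022.49 − 5319.96125 = 702.52875
Sxy = Σxy − (Σx)(Σy)/n = 10185.6 − 12145.9125 = -1960.3125
b = Sxy/Sxx = -1960.3125/702.52875 = -2.790366
a = ȳ − b·x̄ = 58.875 − (-2.790366)·25.7875 = 130.831569
ŷ(31.6) = 130.831569 + (-2.790366)·31.6 = 42.655996
residual = y − ŷ = 61 − 42.655996 = 18.344004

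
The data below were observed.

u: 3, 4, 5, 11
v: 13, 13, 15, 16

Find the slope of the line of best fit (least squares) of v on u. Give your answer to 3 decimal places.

n = 4, Σx = 23, Σy = 57, Σxy = 342, Σx² = 171
Sxx = Σx² − (Σx)²/n = 171 − 132.25 = 38.75
Sxy = Σxy − (Σx)(Σy)/n = 342 − 327.75 = 14.25
b = Sxy/Sxx = 14.25/38.75 = 0.367742

0.368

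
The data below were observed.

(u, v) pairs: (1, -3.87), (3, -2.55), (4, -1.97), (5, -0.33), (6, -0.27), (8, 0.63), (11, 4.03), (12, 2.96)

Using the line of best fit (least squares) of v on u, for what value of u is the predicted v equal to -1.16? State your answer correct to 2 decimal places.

n = 8, Σx = 50, Σy = -1.37, Σxy = 62.22, Σx² = 416
Sxx = Σx² − (Σx)²/n = 416 − 312.5 = 103.5
Sxy = Σxy − (Σx)(Σy)/n = 62.22 − (-8.5625) = 70.7825
b = Sxy/Sxx = 70.7825/103.5 = 0.683889
a = ȳ − b·x̄ = -0.17125 − 0.683889·6.25 = -4.445556
Set a + b·x = -1.16: x = (-1.16 − (-4.445556)) / 0.683889 = 4.804224

4.80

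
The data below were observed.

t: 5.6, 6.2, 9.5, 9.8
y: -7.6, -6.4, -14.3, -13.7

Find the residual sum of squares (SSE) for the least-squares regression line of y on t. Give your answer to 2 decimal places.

n = 4, Σx = 31.1, Σy = -42, Σxy = -352.35, Σx² = 256.09, Σy² = 490.9
Sxx = Σx² − (Σx)²/n = 256.09 − 241.8025 = 14.2875
Sxy = Σxy − (Σx)(Σy)/n = -352.35 − (-326.55) = -25.8
Syy = Σy² − (Σy)²/n = 490.9 − 441 = 49.9
b = Sxy/Sxx = -25.8/14.2875 = -1.805774
SSE = Syy − b·Sxy = 49.9 − (-1.805774)·(-25.8) = 3.311024

3.31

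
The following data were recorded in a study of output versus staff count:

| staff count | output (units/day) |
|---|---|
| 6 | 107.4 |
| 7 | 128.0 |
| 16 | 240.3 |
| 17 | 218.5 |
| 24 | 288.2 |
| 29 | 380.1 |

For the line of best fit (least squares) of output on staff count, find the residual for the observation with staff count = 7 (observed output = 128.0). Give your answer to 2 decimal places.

n = 6, Σx = 99, Σy = 1362.5, Σxy = 27039.4, Σx² = 2047
Sxx = Σx² − (Σx)²/n = 2047 − 1633.5 = 413.5
Sxy = Σxy − (Σx)(Σy)/n = 27039.4 − 22481.25 = 4558.15
b = Sxy/Sxx = 4558.15/413.5 = 11.023337
a = ȳ − b·x̄ = 227.083333 − 11.023337·16.5 = 45.198267
ŷ(7) = 45.198267 + 11.023337·7 = 122.361628
residual = y − ŷ = 128.0 − 122.361628 = 5.638372

5.64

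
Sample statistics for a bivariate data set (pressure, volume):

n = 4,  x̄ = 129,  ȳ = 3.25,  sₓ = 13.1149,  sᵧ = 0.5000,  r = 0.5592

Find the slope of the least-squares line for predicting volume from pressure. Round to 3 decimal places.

0.021

b = r · sᵧ/sₓ = 0.5592 · 0.5/13.1149 = 0.021319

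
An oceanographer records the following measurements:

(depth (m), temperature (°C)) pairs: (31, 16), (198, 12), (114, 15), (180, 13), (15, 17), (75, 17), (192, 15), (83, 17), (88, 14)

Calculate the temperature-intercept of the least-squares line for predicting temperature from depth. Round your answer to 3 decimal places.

17.374

n = 9, Σx = 976, Σy = 136, Σxy = 13975, Σx² = 142908
Sxx = Σx² − (Σx)²/n = 142908 − 105841.777778 = 37066.222222
Sxy = Σxy − (Σx)(Σy)/n = 13975 − 14748.444444 = -773.444444
b = Sxy/Sxx = -773.444444/37066.222222 = -0.020867
a = ȳ − b·x̄ = 15.111111 − (-0.020867)·108.444444 = 17.373973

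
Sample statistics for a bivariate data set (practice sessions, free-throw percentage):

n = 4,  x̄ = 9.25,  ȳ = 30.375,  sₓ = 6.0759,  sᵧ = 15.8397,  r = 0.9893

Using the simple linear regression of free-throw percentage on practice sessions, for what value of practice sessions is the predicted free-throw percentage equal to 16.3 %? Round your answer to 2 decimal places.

3.79

b = r · sᵧ/sₓ = 0.9893 · 15.8397/6.0759 = 2.579077
a = ȳ − b·x̄ = 30.375 − 2.579077·9.25 = 6.518536
Set a + b·x = 16.3: x = (16.3 − 6.518536) / 2.579077 = 3.792622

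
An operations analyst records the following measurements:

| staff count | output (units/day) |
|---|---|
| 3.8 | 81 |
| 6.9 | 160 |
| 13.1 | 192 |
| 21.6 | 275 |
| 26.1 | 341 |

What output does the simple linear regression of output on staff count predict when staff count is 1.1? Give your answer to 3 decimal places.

n = 5, Σx = 71.5, Σy = 1049, Σxy = 18767.1, Σx² = 1381.43
Sxx = Σx² − (Σx)²/n = 1381.43 − 1022.45 = 358.98
Sxy = Σxy − (Σx)(Σy)/n = 18767.1 − 15000.7 = 3766.4
b = Sxy/Sxx = 3766.4/358.98 = 10.491949
a = ȳ − b·x̄ = 209.8 − 10.491949·14.3 = 59.765123
ŷ(1.1) = a + b·1.1 = 59.765123 + 10.491949·1.1 = 71.306268

71.306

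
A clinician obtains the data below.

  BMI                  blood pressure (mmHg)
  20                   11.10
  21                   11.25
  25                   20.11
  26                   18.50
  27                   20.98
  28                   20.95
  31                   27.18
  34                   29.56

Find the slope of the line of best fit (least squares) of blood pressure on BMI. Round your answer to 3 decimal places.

1.380

n = 8, Σx = 212, Σy = 159.63, Σxy = 4442.68, Σx² = 5772
Sxx = Σx² − (Σx)²/n = 5772 − 5618 = 154
Sxy = Σxy − (Σx)(Σy)/n = 4442.68 − 4230.195 = 212.485
b = Sxy/Sxx = 212.485/154 = 1.379773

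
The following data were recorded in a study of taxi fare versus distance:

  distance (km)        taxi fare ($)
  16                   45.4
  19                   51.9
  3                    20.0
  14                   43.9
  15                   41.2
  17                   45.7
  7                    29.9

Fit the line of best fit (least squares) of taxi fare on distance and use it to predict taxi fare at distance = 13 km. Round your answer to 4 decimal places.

n = 7, Σx = 91, Σy = 278, Σxy = 3991.3, Σx² = 1385
Sxx = Σx² − (Σx)²/n = 1385 − 1183 = 202
Sxy = Σxy − (Σx)(Σy)/n = 3991.3 − 3614 = 377.3
b = Sxy/Sxx = 377.3/202 = 1.867822
a = ȳ − b·x̄ = 39.714286 − 1.867822·13 = 15.432603
ŷ(13) = a + b·13 = 15.432603 + 1.867822·13 = 39.714286

39.7143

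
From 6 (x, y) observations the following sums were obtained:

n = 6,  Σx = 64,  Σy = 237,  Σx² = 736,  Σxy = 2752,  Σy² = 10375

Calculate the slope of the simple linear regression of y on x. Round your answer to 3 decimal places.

Sxx = Σx² − (Σx)²/n = 736 − 682.666667 = 53.333333
Sxy = Σxy − (Σx)(Σy)/n = 2752 − 2528 = 224
b = Sxy/Sxx = 224/53.333333 = 4.2

4.200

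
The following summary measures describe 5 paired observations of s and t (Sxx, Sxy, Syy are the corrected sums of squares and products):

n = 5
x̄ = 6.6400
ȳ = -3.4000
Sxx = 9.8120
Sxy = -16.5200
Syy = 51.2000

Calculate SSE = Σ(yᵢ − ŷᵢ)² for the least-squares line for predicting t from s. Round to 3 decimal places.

b = Sxy/Sxx = -16.52/9.812 = -1.683653
SSE = Syy − b·Sxy = 51.2 − (-1.683653)·(-16.52) = 23.386058

23.386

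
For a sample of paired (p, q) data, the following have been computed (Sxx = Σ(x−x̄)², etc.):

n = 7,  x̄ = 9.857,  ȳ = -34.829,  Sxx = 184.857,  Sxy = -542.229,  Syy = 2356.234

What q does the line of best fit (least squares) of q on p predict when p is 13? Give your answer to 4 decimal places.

-44.0482

b = Sxy/Sxx = -542.229/184.857 = -2.933235
a = ȳ − b·x̄ = -34.829 − (-2.933235)·9.857 = -5.916104
ŷ(13) = a + b·13 = -5.916104 + (-2.933235)·13 = -44.048157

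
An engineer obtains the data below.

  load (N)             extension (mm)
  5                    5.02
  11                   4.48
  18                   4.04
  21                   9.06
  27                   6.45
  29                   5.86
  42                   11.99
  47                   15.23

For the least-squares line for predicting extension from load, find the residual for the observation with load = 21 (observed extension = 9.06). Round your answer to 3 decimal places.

2.250

n = 8, Σx = 200, Σy = 62.13, Σxy = 1900.84, Σx² = 6454
Sxx = Σx² − (Σx)²/n = 6454 − 5000 = 1454
Sxy = Σxy − (Σx)(Σy)/n = 1900.84 − 1553.25 = 347.59
b = Sxy/Sxx = 347.59/1454 = 0.239058
a = ȳ − b·x̄ = 7.76625 − 0.239058·25 = 1.789806
ŷ(21) = 1.789806 + 0.239058·21 = 6.810019
residual = y − ŷ = 9.06 − 6.810019 = 2.249981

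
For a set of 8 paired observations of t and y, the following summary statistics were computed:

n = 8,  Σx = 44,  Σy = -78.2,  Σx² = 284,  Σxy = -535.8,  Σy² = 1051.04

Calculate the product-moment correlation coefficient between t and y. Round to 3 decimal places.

Sxx = Σx² − (Σx)²/n = 284 − 242 = 42
Sxy = Σxy − (Σx)(Σy)/n = -535.8 − (-430.1) = -105.7
Syy = Σy² − (Σy)²/n = 1051.04 − 764.405 = 286.635
r = Sxy/√(Sxx·Syy) = -105.7/√(12038.67) = -105.7/109.720873 = -0.963354

-0.963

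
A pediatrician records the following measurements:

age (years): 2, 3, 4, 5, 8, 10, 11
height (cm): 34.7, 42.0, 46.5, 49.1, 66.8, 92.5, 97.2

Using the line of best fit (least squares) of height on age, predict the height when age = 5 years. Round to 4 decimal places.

n = 7, Σx = 43, Σy = 428.8, Σxy = 3155.5, Σx² = 339
Sxx = Σx² − (Σx)²/n = 339 − 264.142857 = 74.857143
Sxy = Σxy − (Σx)(Σy)/n = 3155.5 − 2634.057143 = 521.442857
b = Sxy/Sxx = 521.442857/74.857143 = 6.965840
a = ȳ − b·x̄ = 61.257143 − 6.965840·6.142857 = 18.466985
ŷ(5) = a + b·5 = 18.466985 + 6.965840·5 = 53.296183

53.2962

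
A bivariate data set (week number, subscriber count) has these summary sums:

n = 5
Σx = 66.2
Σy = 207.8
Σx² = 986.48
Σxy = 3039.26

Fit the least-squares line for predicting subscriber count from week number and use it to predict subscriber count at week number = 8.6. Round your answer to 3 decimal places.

29.411

Sxx = Σx² − (Σx)²/n = 986.48 − 876.488 = 109.992
Sxy = Σxy − (Σx)(Σy)/n = 3039.26 − 2751.272 = 287.988
b = Sxy/Sxx = 287.988/109.992 = 2.618263
a = ȳ − b·x̄ = 41.56 − 2.618263·13.24 = 6.894196
ŷ(8.6) = a + b·8.6 = 6.894196 + 2.618263·8.6 = 29.411259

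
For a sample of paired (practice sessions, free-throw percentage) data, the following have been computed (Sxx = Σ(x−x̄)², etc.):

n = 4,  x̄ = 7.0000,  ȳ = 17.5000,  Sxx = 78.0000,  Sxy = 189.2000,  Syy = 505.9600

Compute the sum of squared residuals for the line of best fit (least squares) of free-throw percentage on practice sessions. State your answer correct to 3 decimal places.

b = Sxy/Sxx = 189.2/78 = 2.425641
SSE = Syy − b·Sxy = 505.96 − 2.425641·189.2 = 47.028718

47.029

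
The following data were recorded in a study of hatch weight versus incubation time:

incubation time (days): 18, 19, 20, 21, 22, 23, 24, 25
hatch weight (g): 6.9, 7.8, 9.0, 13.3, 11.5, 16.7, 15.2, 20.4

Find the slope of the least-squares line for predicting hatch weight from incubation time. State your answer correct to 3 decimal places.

1.819

n = 8, Σx = 172, Σy = 100.8, Σxy = 2243.6, Σx² = 3740
Sxx = Σx² − (Σx)²/n = 3740 − 3698 = 42
Sxy = Σxy − (Σx)(Σy)/n = 2243.6 − 2167.2 = 76.4
b = Sxy/Sxx = 76.4/42 = 1.819048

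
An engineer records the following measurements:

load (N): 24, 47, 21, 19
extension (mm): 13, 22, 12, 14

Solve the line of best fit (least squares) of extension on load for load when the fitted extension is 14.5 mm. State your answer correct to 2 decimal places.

n = 4, Σx = 111, Σy = 61, Σxy = 1864, Σx² = 3587
Sxx = Σx² − (Σx)²/n = 3587 − 3080.25 = 506.75
Sxy = Σxy − (Σx)(Σy)/n = 1864 − 1692.75 = 171.25
b = Sxy/Sxx = 171.25/506.75 = 0.337938
a = ȳ − b·x̄ = 15.25 − 0.337938·27.75 = 5.872225
Set a + b·x = 14.5: x = (14.5 − 5.872225) / 0.337938 = 25.530657

25.53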